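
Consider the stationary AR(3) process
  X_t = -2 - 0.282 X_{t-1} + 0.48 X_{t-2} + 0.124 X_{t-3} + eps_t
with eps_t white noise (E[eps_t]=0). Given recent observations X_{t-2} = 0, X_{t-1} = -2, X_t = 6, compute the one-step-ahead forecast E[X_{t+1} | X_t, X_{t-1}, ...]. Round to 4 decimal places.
E[X_{t+1} \mid \mathcal F_t] = -4.6520

For an AR(p) model X_t = c + sum_i phi_i X_{t-i} + eps_t, the
one-step-ahead conditional mean is
  E[X_{t+1} | X_t, ...] = c + sum_i phi_i X_{t+1-i}.
Substitute known values:
  E[X_{t+1} | ...] = -2 + (-0.282) * (6) + (0.48) * (-2) + (0.124) * (0)
                   = -4.6520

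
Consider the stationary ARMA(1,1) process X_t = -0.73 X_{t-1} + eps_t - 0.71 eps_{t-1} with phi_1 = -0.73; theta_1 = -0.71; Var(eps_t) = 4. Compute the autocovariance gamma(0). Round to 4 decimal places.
\gamma(0) = 21.7572

Multiply the model equation by X_{t-k} and take expectations. With theta_0 = psi_0 = 1 and psi_j the MA(infinity) weights, this gives
  gamma(k) - sum_i phi_i gamma(k-i) = c_k,
  c_k = sigma^2 * sum_{j=k..q} theta_j psi_{j-k}   (c_k = 0 for k > q),
using gamma(-m) = gamma(m).
psi-weights needed (psi_j = theta_j + sum_i phi_i psi_{j-i}):
  psi_1 = theta_1 + phi_1 = -0.71 + (-0.73) = -1.44
Right-hand sides:
  c_0 = sigma^2 (1 + theta_1 psi_1) = 4 * (1 + (-0.71)(-1.44)) = 4 * 2.0224 = 8.0896
  c_1 = sigma^2 theta_1 = 4 * (-0.71) = -2.84
  c_2 = 0
Equations for k = 0 and k = 1 (AR order 1):
  gamma(0) = phi_1 gamma(1) + c_0
  gamma(1) = phi_1 gamma(0) + c_1
Substituting the second into the first: gamma(0) (1 - phi_1^2) = c_0 + phi_1 c_1, so
  gamma(0) = (c_0 + phi_1 c_1) / (1 - phi_1^2) = (8.0896 + (-0.73)(-2.84)) / (1 - (-0.73)^2) = 10.1628 / 0.4671 = 21.757225.
Therefore gamma(0) = 21.7572 (to 4 decimal places).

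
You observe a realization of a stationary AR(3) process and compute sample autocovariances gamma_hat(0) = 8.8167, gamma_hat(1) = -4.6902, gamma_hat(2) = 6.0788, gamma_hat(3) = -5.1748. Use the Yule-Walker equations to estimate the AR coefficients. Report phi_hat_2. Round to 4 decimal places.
\hat\phi_{2} = 0.5070

The Yule-Walker equations for an AR(p) process read, in matrix form,
  Gamma_p phi = r_p,   with   (Gamma_p)_{ij} = gamma(|i - j|),
                       (r_p)_i = gamma(i),   i,j = 1..p.
Substitute the sample gammas (Toeplitz matrix and right-hand side of size 3):
  Gamma_p = [[8.8167, -4.6902, 6.0788], [-4.6902, 8.8167, -4.6902], [6.0788, -4.6902, 8.8167]]
  r_p     = [-4.6902, 6.0788, -5.1748]
Written out (R1..R3):
  (R1) 8.8167 phi_1 - 4.6902 phi_2 + 6.0788 phi_3 = -4.6902
  (R2) -4.6902 phi_1 + 8.8167 phi_2 - 4.6902 phi_3 = 6.0788
  (R3) 6.0788 phi_1 - 4.6902 phi_2 + 8.8167 phi_3 = -5.1748
Gaussian elimination:
  R2 <- R2 - (-4.6902/8.8167) R1 = R2 - (-0.531968) R1:  6.321665 phi_2 - 1.456474 phi_3 = 3.583765
  R3 <- R3 - (6.0788/8.8167) R1 = R3 - (0.689464) R1:  -1.456474 phi_2 + 4.625584 phi_3 = -1.941074
  R3 <- R3 - (-1.456474/6.321665) R2 = R3 - (-0.230394) R2:  4.290021 phi_3 = -1.115396
Back-substitution:
  phi_hat_3 = -1.115396 / 4.290021 = -0.259998
  phi_hat_2 = (3.583765 - (-1.456474)(-0.259998)) / 6.321665 = 0.507
  phi_hat_1 = (-4.6902 - (-4.6902)(0.507) - (6.0788)(-0.259998)) / 8.8167 = -0.083001
So phi_hat = [-0.0830, 0.5070, -0.2600].
Therefore phi_hat_2 = 0.5070.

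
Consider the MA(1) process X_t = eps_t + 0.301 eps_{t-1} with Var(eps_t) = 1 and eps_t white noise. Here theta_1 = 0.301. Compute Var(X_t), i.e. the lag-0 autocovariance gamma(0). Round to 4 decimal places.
\gamma(0) = 1.0906

For an MA(q) process X_t = eps_t + sum_i theta_i eps_{t-i} with
Var(eps_t) = sigma^2, the variance is
  gamma(0) = sigma^2 * (1 + sum_i theta_i^2).
  sum_i theta_i^2 = (0.301)^2 = 0.090601.
  gamma(0) = 1 * (1 + 0.090601) = 1 * 1.090601 = 1.090601, which rounds to 1.0906.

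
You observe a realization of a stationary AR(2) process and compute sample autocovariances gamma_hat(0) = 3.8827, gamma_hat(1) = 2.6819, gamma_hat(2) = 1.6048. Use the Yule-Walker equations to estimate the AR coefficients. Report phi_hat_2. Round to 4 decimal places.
\hat\phi_{2} = -0.1220

The Yule-Walker equations for an AR(p) process read, in matrix form,
  Gamma_p phi = r_p,   with   (Gamma_p)_{ij} = gamma(|i - j|),
                       (r_p)_i = gamma(i),   i,j = 1..p.
Substitute the sample gammas (Toeplitz matrix and right-hand side of size 2):
  Gamma_p = [[3.8827, 2.6819], [2.6819, 3.8827]]
  r_p     = [2.6819, 1.6048]
Written out:
  3.8827 phi_1 + 2.6819 phi_2 = 2.6819
  2.6819 phi_1 + 3.8827 phi_2 = 1.6048
Solve by Cramer's rule:
  det = gamma(0)^2 - gamma(1)^2 = (3.8827)^2 - (2.6819)^2 = 15.07535929 - 7.19258761 = 7.88277168
  phi_hat_1 = [gamma(1) gamma(0) - gamma(1) gamma(2)] / det = [(2.6819)(3.8827) - (2.6819)(1.6048)] / 7.88277168 = 6.10910001 / 7.88277168 = 0.775
  phi_hat_2 = [gamma(0) gamma(2) - gamma(1)^2] / det = [(3.8827)(1.6048) - (2.6819)^2] / 7.88277168 = -0.96163065 / 7.88277168 = -0.122
So phi_hat = [0.7750, -0.1220].
Therefore phi_hat_2 = -0.1220.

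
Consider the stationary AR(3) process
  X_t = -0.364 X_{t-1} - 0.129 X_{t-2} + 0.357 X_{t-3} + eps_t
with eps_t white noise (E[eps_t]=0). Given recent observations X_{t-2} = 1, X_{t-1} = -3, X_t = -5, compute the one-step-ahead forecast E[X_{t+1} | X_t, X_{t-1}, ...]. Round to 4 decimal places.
E[X_{t+1} \mid \mathcal F_t] = 2.5640

For an AR(p) model X_t = c + sum_i phi_i X_{t-i} + eps_t, the
one-step-ahead conditional mean is
  E[X_{t+1} | X_t, ...] = c + sum_i phi_i X_{t+1-i}.
Substitute known values:
  E[X_{t+1} | ...] = (-0.364) * (-5) + (-0.129) * (-3) + (0.357) * (1)
                   = 2.5640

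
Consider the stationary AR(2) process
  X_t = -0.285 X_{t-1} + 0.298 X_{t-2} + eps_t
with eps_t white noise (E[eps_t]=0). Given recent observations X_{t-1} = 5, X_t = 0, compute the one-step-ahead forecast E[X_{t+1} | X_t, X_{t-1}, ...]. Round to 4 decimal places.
E[X_{t+1} \mid \mathcal F_t] = 1.4900

For an AR(p) model X_t = c + sum_i phi_i X_{t-i} + eps_t, the
one-step-ahead conditional mean is
  E[X_{t+1} | X_t, ...] = c + sum_i phi_i X_{t+1-i}.
Substitute known values:
  E[X_{t+1} | ...] = (-0.285) * (0) + (0.298) * (5)
                   = 1.4900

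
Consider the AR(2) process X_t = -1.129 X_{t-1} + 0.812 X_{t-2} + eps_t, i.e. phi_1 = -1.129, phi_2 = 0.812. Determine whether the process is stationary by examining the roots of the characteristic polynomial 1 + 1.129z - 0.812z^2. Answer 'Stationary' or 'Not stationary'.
\text{Not stationary}

The AR(p) characteristic polynomial is P(z) = 1 + 1.129z - 0.812z^2.
Stationarity requires all roots to lie outside the unit circle, i.e. |z| > 1 for every root.
Set 1 + (1.129) z + (-0.812) z^2 = 0, i.e. a z^2 + b z + c = 0 with a = -0.812, b = 1.129, c = 1.
Discriminant D = b^2 - 4ac = (1.129)^2 - 4*(-0.812)*1 = 1.274641 - (-3.248) = 4.522641.
D >= 0, so the roots are real: z = (-b +/- sqrt(D)) / (2a) = (-1.129 +/- 2.12665) / (-1.624).
  z_1 = (-1.129 + 2.12665) / (-1.624) = -0.6143,   |z_1| = 0.6143.
  z_2 = (-1.129 - 2.12665) / (-1.624) = 2.0047,   |z_2| = 2.0047.
Moduli of all roots: 0.6143, 2.0047.
All moduli strictly greater than 1? No.
Verdict: Not stationary.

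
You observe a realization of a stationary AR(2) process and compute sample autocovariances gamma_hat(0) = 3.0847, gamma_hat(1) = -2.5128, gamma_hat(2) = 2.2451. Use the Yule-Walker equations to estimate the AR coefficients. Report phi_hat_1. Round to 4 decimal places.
\hat\phi_{1} = -0.6590

The Yule-Walker equations for an AR(p) process read, in matrix form,
  Gamma_p phi = r_p,   with   (Gamma_p)_{ij} = gamma(|i - j|),
                       (r_p)_i = gamma(i),   i,j = 1..p.
Substitute the sample gammas (Toeplitz matrix and right-hand side of size 2):
  Gamma_p = [[3.0847, -2.5128], [-2.5128, 3.0847]]
  r_p     = [-2.5128, 2.2451]
Written out:
  3.0847 phi_1 - 2.5128 phi_2 = -2.5128
  -2.5128 phi_1 + 3.0847 phi_2 = 2.2451
Solve by Cramer's rule:
  det = gamma(0)^2 - gamma(1)^2 = (3.0847)^2 - (-2.5128)^2 = 9.51537409 - 6.31416384 = 3.20121025
  phi_hat_1 = [gamma(1) gamma(0) - gamma(1) gamma(2)] / det = [(-2.5128)(3.0847) - (-2.5128)(2.2451)] / 3.20121025 = -2.10974688 / 3.20121025 = -0.659
  phi_hat_2 = [gamma(0) gamma(2) - gamma(1)^2] / det = [(3.0847)(2.2451) - (-2.5128)^2] / 3.20121025 = 0.61129613 / 3.20121025 = 0.191
So phi_hat = [-0.6590, 0.1910].
Therefore phi_hat_1 = -0.6590.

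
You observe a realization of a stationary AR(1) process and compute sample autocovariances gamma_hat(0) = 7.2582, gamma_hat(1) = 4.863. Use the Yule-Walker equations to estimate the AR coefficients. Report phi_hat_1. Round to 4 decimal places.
\hat\phi_{1} = 0.6700

The Yule-Walker equations for an AR(p) process read, in matrix form,
  Gamma_p phi = r_p,   with   (Gamma_p)_{ij} = gamma(|i - j|),
                       (r_p)_i = gamma(i),   i,j = 1..p.
Substitute the sample gammas (Toeplitz matrix and right-hand side of size 1):
  Gamma_p = [[7.2582]]
  r_p     = [4.863]
With p = 1 this is the single equation gamma(0) phi_1 = gamma(1):
  phi_hat_1 = gamma(1) / gamma(0) = 4.863 / 7.2582 = 0.6700.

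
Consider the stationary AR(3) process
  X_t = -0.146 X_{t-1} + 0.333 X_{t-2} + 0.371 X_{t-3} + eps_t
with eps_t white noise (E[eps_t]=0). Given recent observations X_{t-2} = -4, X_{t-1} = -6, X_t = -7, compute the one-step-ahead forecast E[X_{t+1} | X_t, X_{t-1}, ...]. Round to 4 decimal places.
E[X_{t+1} \mid \mathcal F_t] = -2.4600

For an AR(p) model X_t = c + sum_i phi_i X_{t-i} + eps_t, the
one-step-ahead conditional mean is
  E[X_{t+1} | X_t, ...] = c + sum_i phi_i X_{t+1-i}.
Substitute known values:
  E[X_{t+1} | ...] = (-0.146) * (-7) + (0.333) * (-6) + (0.371) * (-4)
                   = -2.4600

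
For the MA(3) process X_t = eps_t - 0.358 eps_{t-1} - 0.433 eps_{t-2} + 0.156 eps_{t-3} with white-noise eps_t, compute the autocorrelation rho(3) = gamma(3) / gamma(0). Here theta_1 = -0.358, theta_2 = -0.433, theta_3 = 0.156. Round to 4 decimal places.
\rho(3) = 0.1164

For an MA(q) process with theta_0 = 1, the autocovariance is
  gamma(k) = sigma^2 * sum_{i=0..q-k} theta_i * theta_{i+k},
and rho(k) = gamma(k) / gamma(0). Sigma^2 cancels.
  numerator   = (1)*(0.156) = 0.156.
  denominator = (1)^2 + (-0.358)^2 + (-0.433)^2 + (0.156)^2 = 1.339989.
  rho(3) = 0.156 / 1.339989 = 0.1164.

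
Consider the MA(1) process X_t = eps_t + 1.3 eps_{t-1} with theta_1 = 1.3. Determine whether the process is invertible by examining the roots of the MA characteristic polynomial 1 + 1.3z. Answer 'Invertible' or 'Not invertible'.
\text{Not invertible}

The MA(q) characteristic polynomial is P(z) = 1 + 1.3z.
Invertibility requires all roots to lie outside the unit circle, i.e. |z| > 1 for every root.
This is linear in z: 1 + (1.3) z = 0  =>  z = -1/(1.3) = -0.769231,  |z| = 0.769231.
Moduli of all roots: 0.7692.
All moduli strictly greater than 1? No.
Verdict: Not invertible.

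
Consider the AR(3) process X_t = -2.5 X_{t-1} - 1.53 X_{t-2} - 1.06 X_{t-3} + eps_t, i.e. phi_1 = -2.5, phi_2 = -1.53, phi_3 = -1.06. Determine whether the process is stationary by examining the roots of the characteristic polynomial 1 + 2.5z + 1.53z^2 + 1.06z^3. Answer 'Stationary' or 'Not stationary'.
\text{Not stationary}

The AR(p) characteristic polynomial is P(z) = 1 + 2.5z + 1.53z^2 + 1.06z^3.
Stationarity requires all roots to lie outside the unit circle, i.e. |z| > 1 for every root.
Degree 3: look for a simple real root z0 first, then factor out (1 - z/z0) and solve the remaining quadratic.
Testing z0 = -0.5: P(-0.5) = 1 + (2.5)(-0.5) + (1.53)(-0.5)^2 + (1.06)(-0.5)^3
  = 1 + (-1.25) + (0.3825) + (-0.1325) = 0.  So z_0 = -0.5 is a root, |z_0| = 0.5.
Divide out the factor (1 + 2 z) = (1 - z/z0) (since 1/z0 = -2):
  P(z) = (1 + 2 z)(1 + (0.5) z + (0.53) z^2)
  [check: z-coef 0.5 - (-2) = 2.5; z^2-coef 0.53 - (-2)(0.5) = 1.53; z^3-coef -(-2)(0.53) = 1.06.]
Remaining roots from the quadratic factor 1 + (0.5) z + (0.53) z^2:
  Set 1 + (0.5) z + (0.53) z^2 = 0, i.e. a z^2 + b z + c = 0 with a = 0.53, b = 0.5, c = 1.
  Discriminant D = b^2 - 4ac = (0.5)^2 - 4*(0.53)*1 = 0.25 - (2.12) = -1.87.
  D < 0, so the roots are the complex-conjugate pair z = (-b +/- i sqrt(-D)) / (2a) = -0.4717 +/- 1.2901i.
  For a conjugate pair |z|^2 = z * conj(z) = (product of roots) = c/a = 1/(0.53) = 1.886792, so |z| = sqrt(1.886792) = 1.3736 for both roots.
Moduli of all roots: 0.5000, 1.3736, 1.3736.
All moduli strictly greater than 1? No.
Verdict: Not stationary.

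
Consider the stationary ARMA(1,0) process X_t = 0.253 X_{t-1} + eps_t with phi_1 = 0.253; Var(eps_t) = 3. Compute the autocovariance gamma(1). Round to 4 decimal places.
\gamma(1) = 0.8109

Multiply the model equation by X_{t-k} and take expectations. With theta_0 = psi_0 = 1 and psi_j the MA(infinity) weights, this gives
  gamma(k) - sum_i phi_i gamma(k-i) = c_k,
  c_k = sigma^2 * sum_{j=k..q} theta_j psi_{j-k}   (c_k = 0 for k > q),
using gamma(-m) = gamma(m).
Pure AR (q = 0): c_0 = sigma^2 = 3, c_k = 0 for k >= 1.
Equations for k = 0 and k = 1 (AR order 1):
  gamma(0) = phi_1 gamma(1) + c_0
  gamma(1) = phi_1 gamma(0) + c_1
Substituting the second into the first: gamma(0) (1 - phi_1^2) = c_0 + phi_1 c_1, so
  gamma(0) = c_0 / (1 - phi_1^2) = 3 / (1 - (0.253)^2) = 3 / 0.935991 = 3.205159.
  gamma(1) = phi_1 gamma(0) = (0.253)(3.205159) = 0.810905.
Therefore gamma(1) = 0.8109 (to 4 decimal places).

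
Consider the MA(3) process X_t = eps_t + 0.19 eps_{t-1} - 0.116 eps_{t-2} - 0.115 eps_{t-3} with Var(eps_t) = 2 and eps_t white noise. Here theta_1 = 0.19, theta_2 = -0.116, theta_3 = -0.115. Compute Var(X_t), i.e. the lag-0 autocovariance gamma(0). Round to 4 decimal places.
\gamma(0) = 2.1256

For an MA(q) process X_t = eps_t + sum_i theta_i eps_{t-i} with
Var(eps_t) = sigma^2, the variance is
  gamma(0) = sigma^2 * (1 + sum_i theta_i^2).
  sum_i theta_i^2 = (0.19)^2 + (-0.116)^2 + (-0.115)^2 = 0.0361 + 0.013456 + 0.013225 = 0.062781.
  gamma(0) = 2 * (1 + 0.062781) = 2 * 1.062781 = 2.125562, which rounds to 2.1256.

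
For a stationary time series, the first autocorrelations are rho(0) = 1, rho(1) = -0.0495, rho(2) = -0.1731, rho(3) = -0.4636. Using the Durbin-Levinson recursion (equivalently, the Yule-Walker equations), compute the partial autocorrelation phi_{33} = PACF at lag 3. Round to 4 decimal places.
\phi_{33} = -0.4990

The PACF at lag k is phi_{kk}, the last component of the solution
to the Yule-Walker system G_k phi = r_k where
  (G_k)_{ij} = rho(|i - j|), (r_k)_i = rho(i), i,j = 1..k.
Equivalently, Durbin-Levinson gives phi_{kk} iteratively:
  phi_{11} = rho(1)
  phi_{kk} = [rho(k) - sum_{j=1..k-1} phi_{k-1,j} rho(k-j)]
            / [1 - sum_{j=1..k-1} phi_{k-1,j} rho(j)],
  phi_{k,j} = phi_{k-1,j} - phi_{kk} phi_{k-1,k-j},  j = 1..k-1.
Step k = 1:
  phi_11 = rho(1) = -0.0495.
Step k = 2:
  phi_22 = [rho(2) - phi_11 rho(1)] / [1 - phi_11 rho(1)] = [-0.1731 - (-0.0495)(-0.0495)] / [1 - (-0.0495)(-0.0495)]
         = -0.17555025 / 0.99754975 = -0.175981.
  Update: phi_21 = phi_11 - phi_22 phi_11 = -0.0495 - (-0.175981)(-0.0495) = -0.058211.
Step k = 3:
  phi_33 = [rho(3) - phi_21 rho(2) - phi_22 rho(1)] / [1 - phi_21 rho(1) - phi_22 rho(2)]
    numerator   = -0.4636 - (-0.058211)(-0.1731) - (-0.175981)(-0.0495) = -0.48238742
    denominator = 1 - (-0.058211)(-0.0495) - (-0.175981)(-0.1731) = 0.96665616
  phi_33 = -0.48238742 / 0.96665616 = -0.499.
Therefore phi_{33} = -0.4990.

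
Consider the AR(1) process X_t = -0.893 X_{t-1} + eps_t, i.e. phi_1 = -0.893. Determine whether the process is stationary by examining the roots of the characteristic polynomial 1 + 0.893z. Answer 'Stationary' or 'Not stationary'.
\text{Stationary}

The AR(p) characteristic polynomial is P(z) = 1 + 0.893z.
Stationarity requires all roots to lie outside the unit circle, i.e. |z| > 1 for every root.
This is linear in z: 1 + (0.893) z = 0  =>  z = -1/(0.893) = -1.119821,  |z| = 1.119821.
Moduli of all roots: 1.1198.
All moduli strictly greater than 1? Yes.
Verdict: Stationary.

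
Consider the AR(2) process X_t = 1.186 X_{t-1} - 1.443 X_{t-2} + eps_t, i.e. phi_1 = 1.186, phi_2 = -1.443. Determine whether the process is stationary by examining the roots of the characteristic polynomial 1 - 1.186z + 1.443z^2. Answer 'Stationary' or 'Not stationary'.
\text{Not stationary}

The AR(p) characteristic polynomial is P(z) = 1 - 1.186z + 1.443z^2.
Stationarity requires all roots to lie outside the unit circle, i.e. |z| > 1 for every root.
Set 1 + (-1.186) z + (1.443) z^2 = 0, i.e. a z^2 + b z + c = 0 with a = 1.443, b = -1.186, c = 1.
Discriminant D = b^2 - 4ac = (-1.186)^2 - 4*(1.443)*1 = 1.406596 - (5.772) = -4.365404.
D < 0, so the roots are the complex-conjugate pair z = (-b +/- i sqrt(-D)) / (2a) = 0.4109 +/- 0.724i.
For a conjugate pair |z|^2 = z * conj(z) = (product of roots) = c/a = 1/(1.443) = 0.693001, so |z| = sqrt(0.693001) = 0.8325 for both roots.
Moduli of all roots: 0.8325, 0.8325.
All moduli strictly greater than 1? No.
Verdict: Not stationary.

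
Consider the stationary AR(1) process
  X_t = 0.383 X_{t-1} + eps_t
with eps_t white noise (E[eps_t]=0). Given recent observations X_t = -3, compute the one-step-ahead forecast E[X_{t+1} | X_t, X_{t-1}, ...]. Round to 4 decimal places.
E[X_{t+1} \mid \mathcal F_t] = -1.1490

For an AR(p) model X_t = c + sum_i phi_i X_{t-i} + eps_t, the
one-step-ahead conditional mean is
  E[X_{t+1} | X_t, ...] = c + sum_i phi_i X_{t+1-i}.
Substitute known values:
  E[X_{t+1} | ...] = (0.383) * (-3)
                   = -1.1490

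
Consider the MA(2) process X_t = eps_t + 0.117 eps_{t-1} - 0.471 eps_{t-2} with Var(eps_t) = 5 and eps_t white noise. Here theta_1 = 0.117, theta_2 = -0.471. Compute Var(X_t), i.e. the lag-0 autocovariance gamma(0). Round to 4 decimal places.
\gamma(0) = 6.1777

For an MA(q) process X_t = eps_t + sum_i theta_i eps_{t-i} with
Var(eps_t) = sigma^2, the variance is
  gamma(0) = sigma^2 * (1 + sum_i theta_i^2).
  sum_i theta_i^2 = (0.117)^2 + (-0.471)^2 = 0.013689 + 0.221841 = 0.23553.
  gamma(0) = 5 * (1 + 0.23553) = 5 * 1.23553 = 6.17765, which rounds to 6.1777.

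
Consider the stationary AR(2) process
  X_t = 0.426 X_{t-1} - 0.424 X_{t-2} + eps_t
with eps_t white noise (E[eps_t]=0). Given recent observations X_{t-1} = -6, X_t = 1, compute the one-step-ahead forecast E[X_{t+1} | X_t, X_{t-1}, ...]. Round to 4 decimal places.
E[X_{t+1} \mid \mathcal F_t] = 2.9700

For an AR(p) model X_t = c + sum_i phi_i X_{t-i} + eps_t, the
one-step-ahead conditional mean is
  E[X_{t+1} | X_t, ...] = c + sum_i phi_i X_{t+1-i}.
Substitute known values:
  E[X_{t+1} | ...] = (0.426) * (1) + (-0.424) * (-6)
                   = 2.9700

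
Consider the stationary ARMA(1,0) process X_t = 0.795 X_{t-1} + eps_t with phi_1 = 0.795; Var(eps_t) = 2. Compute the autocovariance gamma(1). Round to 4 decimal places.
\gamma(1) = 4.3209

Multiply the model equation by X_{t-k} and take expectations. With theta_0 = psi_0 = 1 and psi_j the MA(infinity) weights, this gives
  gamma(k) - sum_i phi_i gamma(k-i) = c_k,
  c_k = sigma^2 * sum_{j=k..q} theta_j psi_{j-k}   (c_k = 0 for k > q),
using gamma(-m) = gamma(m).
Pure AR (q = 0): c_0 = sigma^2 = 2, c_k = 0 for k >= 1.
Equations for k = 0 and k = 1 (AR order 1):
  gamma(0) = phi_1 gamma(1) + c_0
  gamma(1) = phi_1 gamma(0) + c_1
Substituting the second into the first: gamma(0) (1 - phi_1^2) = c_0 + phi_1 c_1, so
  gamma(0) = c_0 / (1 - phi_1^2) = 2 / (1 - (0.795)^2) = 2 / 0.367975 = 5.435152.
  gamma(1) = phi_1 gamma(0) = (0.795)(5.435152) = 4.320946.
Therefore gamma(1) = 4.3209 (to 4 decimal places).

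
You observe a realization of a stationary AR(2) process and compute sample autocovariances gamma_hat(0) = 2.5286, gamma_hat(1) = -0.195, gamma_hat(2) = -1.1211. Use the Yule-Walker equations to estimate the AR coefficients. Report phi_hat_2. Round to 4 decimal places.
\hat\phi_{2} = -0.4520

The Yule-Walker equations for an AR(p) process read, in matrix form,
  Gamma_p phi = r_p,   with   (Gamma_p)_{ij} = gamma(|i - j|),
                       (r_p)_i = gamma(i),   i,j = 1..p.
Substitute the sample gammas (Toeplitz matrix and right-hand side of size 2):
  Gamma_p = [[2.5286, -0.195], [-0.195, 2.5286]]
  r_p     = [-0.195, -1.1211]
Written out:
  2.5286 phi_1 - 0.195 phi_2 = -0.195
  -0.195 phi_1 + 2.5286 phi_2 = -1.1211
Solve by Cramer's rule:
  det = gamma(0)^2 - gamma(1)^2 = (2.5286)^2 - (-0.195)^2 = 6.39381796 - 0.038025 = 6.35579296
  phi_hat_1 = [gamma(1) gamma(0) - gamma(1) gamma(2)] / det = [(-0.195)(2.5286) - (-0.195)(-1.1211)] / 6.35579296 = -0.7116915 / 6.35579296 = -0.112
  phi_hat_2 = [gamma(0) gamma(2) - gamma(1)^2] / det = [(2.5286)(-1.1211) - (-0.195)^2] / 6.35579296 = -2.87283846 / 6.35579296 = -0.452
So phi_hat = [-0.1120, -0.4520].
Therefore phi_hat_2 = -0.4520.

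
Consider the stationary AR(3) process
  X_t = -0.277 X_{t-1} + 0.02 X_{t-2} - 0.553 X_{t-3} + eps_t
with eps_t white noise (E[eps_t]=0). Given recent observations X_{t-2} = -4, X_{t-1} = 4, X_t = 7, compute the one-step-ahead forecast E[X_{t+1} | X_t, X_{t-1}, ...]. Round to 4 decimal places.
E[X_{t+1} \mid \mathcal F_t] = 0.3530

For an AR(p) model X_t = c + sum_i phi_i X_{t-i} + eps_t, the
one-step-ahead conditional mean is
  E[X_{t+1} | X_t, ...] = c + sum_i phi_i X_{t+1-i}.
Substitute known values:
  E[X_{t+1} | ...] = (-0.277) * (7) + (0.02) * (4) + (-0.553) * (-4)
                   = 0.3530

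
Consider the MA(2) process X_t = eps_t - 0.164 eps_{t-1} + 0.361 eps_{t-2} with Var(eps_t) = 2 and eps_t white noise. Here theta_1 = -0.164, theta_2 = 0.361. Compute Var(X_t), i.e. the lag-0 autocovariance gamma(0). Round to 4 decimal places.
\gamma(0) = 2.3144

For an MA(q) process X_t = eps_t + sum_i theta_i eps_{t-i} with
Var(eps_t) = sigma^2, the variance is
  gamma(0) = sigma^2 * (1 + sum_i theta_i^2).
  sum_i theta_i^2 = (-0.164)^2 + (0.361)^2 = 0.026896 + 0.130321 = 0.157217.
  gamma(0) = 2 * (1 + 0.157217) = 2 * 1.157217 = 2.314434, which rounds to 2.3144.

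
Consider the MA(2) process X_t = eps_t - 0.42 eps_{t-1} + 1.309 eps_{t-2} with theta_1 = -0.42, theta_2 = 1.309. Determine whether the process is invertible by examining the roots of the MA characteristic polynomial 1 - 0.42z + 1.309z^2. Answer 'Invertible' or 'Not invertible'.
\text{Not invertible}

The MA(q) characteristic polynomial is P(z) = 1 - 0.42z + 1.309z^2.
Invertibility requires all roots to lie outside the unit circle, i.e. |z| > 1 for every root.
Set 1 + (-0.42) z + (1.309) z^2 = 0, i.e. a z^2 + b z + c = 0 with a = 1.309, b = -0.42, c = 1.
Discriminant D = b^2 - 4ac = (-0.42)^2 - 4*(1.309)*1 = 0.1764 - (5.236) = -5.0596.
D < 0, so the roots are the complex-conjugate pair z = (-b +/- i sqrt(-D)) / (2a) = 0.1604 +/- 0.8592i.
For a conjugate pair |z|^2 = z * conj(z) = (product of roots) = c/a = 1/(1.309) = 0.763942, so |z| = sqrt(0.763942) = 0.874 for both roots.
Moduli of all roots: 0.8740, 0.8740.
All moduli strictly greater than 1? No.
Verdict: Not invertible.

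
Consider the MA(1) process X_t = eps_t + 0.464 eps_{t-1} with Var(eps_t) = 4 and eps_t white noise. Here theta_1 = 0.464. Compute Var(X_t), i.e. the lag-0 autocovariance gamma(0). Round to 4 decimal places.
\gamma(0) = 4.8612

For an MA(q) process X_t = eps_t + sum_i theta_i eps_{t-i} with
Var(eps_t) = sigma^2, the variance is
  gamma(0) = sigma^2 * (1 + sum_i theta_i^2).
  sum_i theta_i^2 = (0.464)^2 = 0.215296.
  gamma(0) = 4 * (1 + 0.215296) = 4 * 1.215296 = 4.861184, which rounds to 4.8612.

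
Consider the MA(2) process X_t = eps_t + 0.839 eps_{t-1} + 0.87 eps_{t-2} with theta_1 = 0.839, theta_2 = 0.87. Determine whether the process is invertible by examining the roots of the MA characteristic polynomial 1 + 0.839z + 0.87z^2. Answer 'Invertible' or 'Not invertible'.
\text{Invertible}

The MA(q) characteristic polynomial is P(z) = 1 + 0.839z + 0.87z^2.
Invertibility requires all roots to lie outside the unit circle, i.e. |z| > 1 for every root.
Set 1 + (0.839) z + (0.87) z^2 = 0, i.e. a z^2 + b z + c = 0 with a = 0.87, b = 0.839, c = 1.
Discriminant D = b^2 - 4ac = (0.839)^2 - 4*(0.87)*1 = 0.703921 - (3.48) = -2.776079.
D < 0, so the roots are the complex-conjugate pair z = (-b +/- i sqrt(-D)) / (2a) = -0.4822 +/- 0.9576i.
For a conjugate pair |z|^2 = z * conj(z) = (product of roots) = c/a = 1/(0.87) = 1.149425, so |z| = sqrt(1.149425) = 1.0721 for both roots.
Moduli of all roots: 1.0721, 1.0721.
All moduli strictly greater than 1? Yes.
Verdict: Invertible.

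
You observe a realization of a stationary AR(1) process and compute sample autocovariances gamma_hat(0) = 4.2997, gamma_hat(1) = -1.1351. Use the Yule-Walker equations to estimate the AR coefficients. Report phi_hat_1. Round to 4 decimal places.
\hat\phi_{1} = -0.2640

The Yule-Walker equations for an AR(p) process read, in matrix form,
  Gamma_p phi = r_p,   with   (Gamma_p)_{ij} = gamma(|i - j|),
                       (r_p)_i = gamma(i),   i,j = 1..p.
Substitute the sample gammas (Toeplitz matrix and right-hand side of size 1):
  Gamma_p = [[4.2997]]
  r_p     = [-1.1351]
With p = 1 this is the single equation gamma(0) phi_1 = gamma(1):
  phi_hat_1 = gamma(1) / gamma(0) = -1.1351 / 4.2997 = -0.2640.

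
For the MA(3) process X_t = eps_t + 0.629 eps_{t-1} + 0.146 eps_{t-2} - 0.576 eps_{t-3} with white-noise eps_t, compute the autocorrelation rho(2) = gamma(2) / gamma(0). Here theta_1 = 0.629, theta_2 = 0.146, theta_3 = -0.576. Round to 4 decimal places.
\rho(2) = -0.1237

For an MA(q) process with theta_0 = 1, the autocovariance is
  gamma(k) = sigma^2 * sum_{i=0..q-k} theta_i * theta_{i+k},
and rho(k) = gamma(k) / gamma(0). Sigma^2 cancels.
  numerator   = (1)*(0.146) + (0.629)*(-0.576) = -0.216304.
  denominator = (1)^2 + (0.629)^2 + (0.146)^2 + (-0.576)^2 = 1.748733.
  rho(2) = -0.216304 / 1.748733 = -0.1237.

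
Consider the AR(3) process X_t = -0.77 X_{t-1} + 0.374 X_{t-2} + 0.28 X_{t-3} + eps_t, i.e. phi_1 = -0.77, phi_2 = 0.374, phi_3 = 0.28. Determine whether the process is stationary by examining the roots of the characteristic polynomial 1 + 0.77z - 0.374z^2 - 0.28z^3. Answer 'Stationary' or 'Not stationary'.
\text{Stationary}

The AR(p) characteristic polynomial is P(z) = 1 + 0.77z - 0.374z^2 - 0.28z^3.
Stationarity requires all roots to lie outside the unit circle, i.e. |z| > 1 for every root.
Degree 3: look for a simple real root z0 first, then factor out (1 - z/z0) and solve the remaining quadratic.
Testing z0 = -1.25: P(-1.25) = 1 + (0.77)(-1.25) + (-0.374)(-1.25)^2 + (-0.28)(-1.25)^3
  = 1 + (-0.9625) + (-0.584375) + (0.546875) = 0.  So z_0 = -1.25 is a root, |z_0| = 1.25.
Divide out the factor (1 + 0.8 z) = (1 - z/z0) (since 1/z0 = -0.8):
  P(z) = (1 + 0.8 z)(1 + (-0.03) z + (-0.35) z^2)
  [check: z-coef -0.03 - (-0.8) = 0.77; z^2-coef -0.35 - (-0.8)(-0.03) = -0.374; z^3-coef -(-0.8)(-0.35) = -0.28.]
Remaining roots from the quadratic factor 1 + (-0.03) z + (-0.35) z^2:
  Set 1 + (-0.03) z + (-0.35) z^2 = 0, i.e. a z^2 + b z + c = 0 with a = -0.35, b = -0.03, c = 1.
  Discriminant D = b^2 - 4ac = (-0.03)^2 - 4*(-0.35)*1 = 0.0009 - (-1.4) = 1.4009.
  D >= 0, so the roots are real: z = (-b +/- sqrt(D)) / (2a) = (0.03 +/- 1.183596) / (-0.7).
    z_1 = (0.03 + 1.183596) / (-0.7) = -1.7337,   |z_1| = 1.7337.
    z_2 = (0.03 - 1.183596) / (-0.7) = 1.648,   |z_2| = 1.648.
Moduli of all roots: 1.2500, 1.7337, 1.6480.
All moduli strictly greater than 1? Yes.
Verdict: Stationary.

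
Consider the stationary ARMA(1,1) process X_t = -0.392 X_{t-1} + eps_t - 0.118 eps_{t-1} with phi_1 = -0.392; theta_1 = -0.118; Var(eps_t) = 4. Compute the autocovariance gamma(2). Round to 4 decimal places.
\gamma(2) = 0.9886

Multiply the model equation by X_{t-k} and take expectations. With theta_0 = psi_0 = 1 and psi_j the MA(infinity) weights, this gives
  gamma(k) - sum_i phi_i gamma(k-i) = c_k,
  c_k = sigma^2 * sum_{j=k..q} theta_j psi_{j-k}   (c_k = 0 for k > q),
using gamma(-m) = gamma(m).
psi-weights needed (psi_j = theta_j + sum_i phi_i psi_{j-i}):
  psi_1 = theta_1 + phi_1 = -0.118 + (-0.392) = -0.51
Right-hand sides:
  c_0 = sigma^2 (1 + theta_1 psi_1) = 4 * (1 + (-0.118)(-0.51)) = 4 * 1.06018 = 4.24072
  c_1 = sigma^2 theta_1 = 4 * (-0.118) = -0.472
  c_2 = 0
Equations for k = 0 and k = 1 (AR order 1):
  gamma(0) = phi_1 gamma(1) + c_0
  gamma(1) = phi_1 gamma(0) + c_1
Substituting the second into the first: gamma(0) (1 - phi_1^2) = c_0 + phi_1 c_1, so
  gamma(0) = (c_0 + phi_1 c_1) / (1 - phi_1^2) = (4.24072 + (-0.392)(-0.472)) / (1 - (-0.392)^2) = 4.425744 / 0.846336 = 5.229299.
  gamma(1) = phi_1 gamma(0) + c_1 = (-0.392)(5.229299) + (-0.472) = -2.521885.
For k = 2 (> q): gamma(2) = phi_1 gamma(1) = (-0.392)(-2.521885) = 0.988579.
Therefore gamma(2) = 0.9886 (to 4 decimal places).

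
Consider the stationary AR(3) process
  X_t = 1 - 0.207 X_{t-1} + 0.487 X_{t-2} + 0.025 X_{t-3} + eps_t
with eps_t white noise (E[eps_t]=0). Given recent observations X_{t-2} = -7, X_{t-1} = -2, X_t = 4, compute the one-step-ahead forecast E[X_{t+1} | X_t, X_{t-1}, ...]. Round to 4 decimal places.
E[X_{t+1} \mid \mathcal F_t] = -0.9770

For an AR(p) model X_t = c + sum_i phi_i X_{t-i} + eps_t, the
one-step-ahead conditional mean is
  E[X_{t+1} | X_t, ...] = c + sum_i phi_i X_{t+1-i}.
Substitute known values:
  E[X_{t+1} | ...] = 1 + (-0.207) * (4) + (0.487) * (-2) + (0.025) * (-7)
                   = -0.9770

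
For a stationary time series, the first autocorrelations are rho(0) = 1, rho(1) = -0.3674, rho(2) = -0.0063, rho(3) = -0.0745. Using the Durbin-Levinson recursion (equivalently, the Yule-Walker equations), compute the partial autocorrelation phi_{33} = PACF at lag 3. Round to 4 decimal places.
\phi_{33} = -0.1630

The PACF at lag k is phi_{kk}, the last component of the solution
to the Yule-Walker system G_k phi = r_k where
  (G_k)_{ij} = rho(|i - j|), (r_k)_i = rho(i), i,j = 1..k.
Equivalently, Durbin-Levinson gives phi_{kk} iteratively:
  phi_{11} = rho(1)
  phi_{kk} = [rho(k) - sum_{j=1..k-1} phi_{k-1,j} rho(k-j)]
            / [1 - sum_{j=1..k-1} phi_{k-1,j} rho(j)],
  phi_{k,j} = phi_{k-1,j} - phi_{kk} phi_{k-1,k-j},  j = 1..k-1.
Step k = 1:
  phi_11 = rho(1) = -0.3674.
Step k = 2:
  phi_22 = [rho(2) - phi_11 rho(1)] / [1 - phi_11 rho(1)] = [-0.0063 - (-0.3674)(-0.3674)] / [1 - (-0.3674)(-0.3674)]
         = -0.14128276 / 0.86501724 = -0.163329.
  Update: phi_21 = phi_11 - phi_22 phi_11 = -0.3674 - (-0.163329)(-0.3674) = -0.427407.
Step k = 3:
  phi_33 = [rho(3) - phi_21 rho(2) - phi_22 rho(1)] / [1 - phi_21 rho(1) - phi_22 rho(2)]
    numerator   = -0.0745 - (-0.427407)(-0.0063) - (-0.163329)(-0.3674) = -0.13719989
    denominator = 1 - (-0.427407)(-0.3674) - (-0.163329)(-0.0063) = 0.84194161
  phi_33 = -0.13719989 / 0.84194161 = -0.163.
Therefore phi_{33} = -0.1630.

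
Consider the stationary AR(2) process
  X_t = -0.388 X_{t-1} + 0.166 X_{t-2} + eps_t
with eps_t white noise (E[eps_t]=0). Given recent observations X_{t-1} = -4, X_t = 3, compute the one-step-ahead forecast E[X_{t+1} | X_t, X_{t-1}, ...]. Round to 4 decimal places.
E[X_{t+1} \mid \mathcal F_t] = -1.8280

For an AR(p) model X_t = c + sum_i phi_i X_{t-i} + eps_t, the
one-step-ahead conditional mean is
  E[X_{t+1} | X_t, ...] = c + sum_i phi_i X_{t+1-i}.
Substitute known values:
  E[X_{t+1} | ...] = (-0.388) * (3) + (0.166) * (-4)
                   = -1.8280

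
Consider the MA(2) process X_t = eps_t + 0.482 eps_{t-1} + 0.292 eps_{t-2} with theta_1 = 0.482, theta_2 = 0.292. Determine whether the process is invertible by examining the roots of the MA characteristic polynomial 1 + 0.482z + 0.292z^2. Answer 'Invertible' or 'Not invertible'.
\text{Invertible}

The MA(q) characteristic polynomial is P(z) = 1 + 0.482z + 0.292z^2.
Invertibility requires all roots to lie outside the unit circle, i.e. |z| > 1 for every root.
Set 1 + (0.482) z + (0.292) z^2 = 0, i.e. a z^2 + b z + c = 0 with a = 0.292, b = 0.482, c = 1.
Discriminant D = b^2 - 4ac = (0.482)^2 - 4*(0.292)*1 = 0.232324 - (1.168) = -0.935676.
D < 0, so the roots are the complex-conjugate pair z = (-b +/- i sqrt(-D)) / (2a) = -0.8253 +/- 1.6563i.
For a conjugate pair |z|^2 = z * conj(z) = (product of roots) = c/a = 1/(0.292) = 3.424658, so |z| = sqrt(3.424658) = 1.8506 for both roots.
Moduli of all roots: 1.8506, 1.8506.
All moduli strictly greater than 1? Yes.
Verdict: Invertible.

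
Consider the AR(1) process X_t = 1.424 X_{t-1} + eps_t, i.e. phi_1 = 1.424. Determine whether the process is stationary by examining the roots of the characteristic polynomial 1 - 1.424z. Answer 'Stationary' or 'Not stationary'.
\text{Not stationary}

The AR(p) characteristic polynomial is P(z) = 1 - 1.424z.
Stationarity requires all roots to lie outside the unit circle, i.e. |z| > 1 for every root.
This is linear in z: 1 + (-1.424) z = 0  =>  z = -1/(-1.424) = 0.702247,  |z| = 0.702247.
Moduli of all roots: 0.7022.
All moduli strictly greater than 1? No.
Verdict: Not stationary.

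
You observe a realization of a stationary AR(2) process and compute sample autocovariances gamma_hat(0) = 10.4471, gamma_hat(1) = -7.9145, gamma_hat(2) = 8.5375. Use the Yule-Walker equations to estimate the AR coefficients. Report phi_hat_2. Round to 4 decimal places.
\hat\phi_{2} = 0.5710

The Yule-Walker equations for an AR(p) process read, in matrix form,
  Gamma_p phi = r_p,   with   (Gamma_p)_{ij} = gamma(|i - j|),
                       (r_p)_i = gamma(i),   i,j = 1..p.
Substitute the sample gammas (Toeplitz matrix and right-hand side of size 2):
  Gamma_p = [[10.4471, -7.9145], [-7.9145, 10.4471]]
  r_p     = [-7.9145, 8.5375]
Written out:
  10.4471 phi_1 - 7.9145 phi_2 = -7.9145
  -7.9145 phi_1 + 10.4471 phi_2 = 8.5375
Solve by Cramer's rule:
  det = gamma(0)^2 - gamma(1)^2 = (10.4471)^2 - (-7.9145)^2 = 109.14189841 - 62.63931025 = 46.50258816
  phi_hat_1 = [gamma(1) gamma(0) - gamma(1) gamma(2)] / det = [(-7.9145)(10.4471) - (-7.9145)(8.5375)] / 46.50258816 = -15.1135292 / 46.50258816 = -0.325
  phi_hat_2 = [gamma(0) gamma(2) - gamma(1)^2] / det = [(10.4471)(8.5375) - (-7.9145)^2] / 46.50258816 = 26.552806 / 46.50258816 = 0.571
So phi_hat = [-0.3250, 0.5710].
Therefore phi_hat_2 = 0.5710.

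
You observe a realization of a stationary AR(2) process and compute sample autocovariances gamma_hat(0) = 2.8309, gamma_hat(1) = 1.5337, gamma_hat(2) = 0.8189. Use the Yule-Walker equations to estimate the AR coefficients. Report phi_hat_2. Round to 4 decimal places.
\hat\phi_{2} = -0.0060

The Yule-Walker equations for an AR(p) process read, in matrix form,
  Gamma_p phi = r_p,   with   (Gamma_p)_{ij} = gamma(|i - j|),
                       (r_p)_i = gamma(i),   i,j = 1..p.
Substitute the sample gammas (Toeplitz matrix and right-hand side of size 2):
  Gamma_p = [[2.8309, 1.5337], [1.5337, 2.8309]]
  r_p     = [1.5337, 0.8189]
Written out:
  2.8309 phi_1 + 1.5337 phi_2 = 1.5337
  1.5337 phi_1 + 2.8309 phi_2 = 0.8189
Solve by Cramer's rule:
  det = gamma(0)^2 - gamma(1)^2 = (2.8309)^2 - (1.5337)^2 = 8.01399481 - 2.35223569 = 5.66175912
  phi_hat_1 = [gamma(1) gamma(0) - gamma(1) gamma(2)] / det = [(1.5337)(2.8309) - (1.5337)(0.8189)] / 5.66175912 = 3.0858044 / 5.66175912 = 0.545
  phi_hat_2 = [gamma(0) gamma(2) - gamma(1)^2] / det = [(2.8309)(0.8189) - (1.5337)^2] / 5.66175912 = -0.03401168 / 5.66175912 = -0.006
So phi_hat = [0.5450, -0.0060].
Therefore phi_hat_2 = -0.0060.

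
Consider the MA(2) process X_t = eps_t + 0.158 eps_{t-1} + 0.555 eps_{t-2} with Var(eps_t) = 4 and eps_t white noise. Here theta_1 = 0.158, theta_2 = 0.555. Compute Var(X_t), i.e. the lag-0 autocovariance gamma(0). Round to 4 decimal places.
\gamma(0) = 5.3320

For an MA(q) process X_t = eps_t + sum_i theta_i eps_{t-i} with
Var(eps_t) = sigma^2, the variance is
  gamma(0) = sigma^2 * (1 + sum_i theta_i^2).
  sum_i theta_i^2 = (0.158)^2 + (0.555)^2 = 0.024964 + 0.308025 = 0.332989.
  gamma(0) = 4 * (1 + 0.332989) = 4 * 1.332989 = 5.331956, which rounds to 5.3320.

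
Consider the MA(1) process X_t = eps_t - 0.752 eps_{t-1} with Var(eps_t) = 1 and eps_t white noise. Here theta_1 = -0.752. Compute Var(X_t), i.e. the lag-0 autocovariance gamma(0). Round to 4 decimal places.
\gamma(0) = 1.5655

For an MA(q) process X_t = eps_t + sum_i theta_i eps_{t-i} with
Var(eps_t) = sigma^2, the variance is
  gamma(0) = sigma^2 * (1 + sum_i theta_i^2).
  sum_i theta_i^2 = (-0.752)^2 = 0.565504.
  gamma(0) = 1 * (1 + 0.565504) = 1 * 1.565504 = 1.565504, which rounds to 1.5655.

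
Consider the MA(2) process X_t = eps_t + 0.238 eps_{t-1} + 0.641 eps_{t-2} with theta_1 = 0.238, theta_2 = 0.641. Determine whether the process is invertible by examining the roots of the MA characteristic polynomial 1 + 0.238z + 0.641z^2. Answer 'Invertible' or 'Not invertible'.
\text{Invertible}

The MA(q) characteristic polynomial is P(z) = 1 + 0.238z + 0.641z^2.
Invertibility requires all roots to lie outside the unit circle, i.e. |z| > 1 for every root.
Set 1 + (0.238) z + (0.641) z^2 = 0, i.e. a z^2 + b z + c = 0 with a = 0.641, b = 0.238, c = 1.
Discriminant D = b^2 - 4ac = (0.238)^2 - 4*(0.641)*1 = 0.056644 - (2.564) = -2.507356.
D < 0, so the roots are the complex-conjugate pair z = (-b +/- i sqrt(-D)) / (2a) = -0.1856 +/- 1.2352i.
For a conjugate pair |z|^2 = z * conj(z) = (product of roots) = c/a = 1/(0.641) = 1.560062, so |z| = sqrt(1.560062) = 1.249 for both roots.
Moduli of all roots: 1.2490, 1.2490.
All moduli strictly greater than 1? Yes.
Verdict: Invertible.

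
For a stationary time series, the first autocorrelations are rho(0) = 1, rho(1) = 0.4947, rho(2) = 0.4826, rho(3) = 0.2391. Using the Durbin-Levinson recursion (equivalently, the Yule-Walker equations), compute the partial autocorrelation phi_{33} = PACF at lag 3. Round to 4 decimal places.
\phi_{33} = -0.1180

The PACF at lag k is phi_{kk}, the last component of the solution
to the Yule-Walker system G_k phi = r_k where
  (G_k)_{ij} = rho(|i - j|), (r_k)_i = rho(i), i,j = 1..k.
Equivalently, Durbin-Levinson gives phi_{kk} iteratively:
  phi_{11} = rho(1)
  phi_{kk} = [rho(k) - sum_{j=1..k-1} phi_{k-1,j} rho(k-j)]
            / [1 - sum_{j=1..k-1} phi_{k-1,j} rho(j)],
  phi_{k,j} = phi_{k-1,j} - phi_{kk} phi_{k-1,k-j},  j = 1..k-1.
Step k = 1:
  phi_11 = rho(1) = 0.4947.
Step k = 2:
  phi_22 = [rho(2) - phi_11 rho(1)] / [1 - phi_11 rho(1)] = [0.4826 - (0.4947)(0.4947)] / [1 - (0.4947)(0.4947)]
         = 0.23787191 / 0.75527191 = 0.314949.
  Update: phi_21 = phi_11 - phi_22 phi_11 = 0.4947 - (0.314949)(0.4947) = 0.338895.
Step k = 3:
  phi_33 = [rho(3) - phi_21 rho(2) - phi_22 rho(1)] / [1 - phi_21 rho(1) - phi_22 rho(2)]
    numerator   = 0.2391 - (0.338895)(0.4826) - (0.314949)(0.4947) = -0.08025579
    denominator = 1 - (0.338895)(0.4947) - (0.314949)(0.4826) = 0.68035446
  phi_33 = -0.08025579 / 0.68035446 = -0.118.
Therefore phi_{33} = -0.1180.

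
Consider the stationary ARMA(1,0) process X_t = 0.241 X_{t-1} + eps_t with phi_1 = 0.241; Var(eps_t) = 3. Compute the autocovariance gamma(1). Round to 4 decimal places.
\gamma(1) = 0.7676

Multiply the model equation by X_{t-k} and take expectations. With theta_0 = psi_0 = 1 and psi_j the MA(infinity) weights, this gives
  gamma(k) - sum_i phi_i gamma(k-i) = c_k,
  c_k = sigma^2 * sum_{j=k..q} theta_j psi_{j-k}   (c_k = 0 for k > q),
using gamma(-m) = gamma(m).
Pure AR (q = 0): c_0 = sigma^2 = 3, c_k = 0 for k >= 1.
Equations for k = 0 and k = 1 (AR order 1):
  gamma(0) = phi_1 gamma(1) + c_0
  gamma(1) = phi_1 gamma(0) + c_1
Substituting the second into the first: gamma(0) (1 - phi_1^2) = c_0 + phi_1 c_1, so
  gamma(0) = c_0 / (1 - phi_1^2) = 3 / (1 - (0.241)^2) = 3 / 0.941919 = 3.184987.
  gamma(1) = phi_1 gamma(0) = (0.241)(3.184987) = 0.767582.
Therefore gamma(1) = 0.7676 (to 4 decimal places).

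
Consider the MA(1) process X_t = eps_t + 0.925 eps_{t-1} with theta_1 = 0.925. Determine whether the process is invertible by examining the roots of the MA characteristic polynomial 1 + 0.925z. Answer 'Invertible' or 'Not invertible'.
\text{Invertible}

The MA(q) characteristic polynomial is P(z) = 1 + 0.925z.
Invertibility requires all roots to lie outside the unit circle, i.e. |z| > 1 for every root.
This is linear in z: 1 + (0.925) z = 0  =>  z = -1/(0.925) = -1.081081,  |z| = 1.081081.
Moduli of all roots: 1.0811.
All moduli strictly greater than 1? Yes.
Verdict: Invertible.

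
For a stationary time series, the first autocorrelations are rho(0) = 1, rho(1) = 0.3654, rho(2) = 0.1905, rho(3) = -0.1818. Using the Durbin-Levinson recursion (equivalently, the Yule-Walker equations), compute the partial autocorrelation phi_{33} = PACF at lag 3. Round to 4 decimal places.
\phi_{33} = -0.3140

The PACF at lag k is phi_{kk}, the last component of the solution
to the Yule-Walker system G_k phi = r_k where
  (G_k)_{ij} = rho(|i - j|), (r_k)_i = rho(i), i,j = 1..k.
Equivalently, Durbin-Levinson gives phi_{kk} iteratively:
  phi_{11} = rho(1)
  phi_{kk} = [rho(k) - sum_{j=1..k-1} phi_{k-1,j} rho(k-j)]
            / [1 - sum_{j=1..k-1} phi_{k-1,j} rho(j)],
  phi_{k,j} = phi_{k-1,j} - phi_{kk} phi_{k-1,k-j},  j = 1..k-1.
Step k = 1:
  phi_11 = rho(1) = 0.3654.
Step k = 2:
  phi_22 = [rho(2) - phi_11 rho(1)] / [1 - phi_11 rho(1)] = [0.1905 - (0.3654)(0.3654)] / [1 - (0.3654)(0.3654)]
         = 0.05698284 / 0.86648284 = 0.065763.
  Update: phi_21 = phi_11 - phi_22 phi_11 = 0.3654 - (0.065763)(0.3654) = 0.34137.
Step k = 3:
  phi_33 = [rho(3) - phi_21 rho(2) - phi_22 rho(1)] / [1 - phi_21 rho(1) - phi_22 rho(2)]
    numerator   = -0.1818 - (0.34137)(0.1905) - (0.065763)(0.3654) = -0.27086094
    denominator = 1 - (0.34137)(0.3654) - (0.065763)(0.1905) = 0.86273546
  phi_33 = -0.27086094 / 0.86273546 = -0.314.
Therefore phi_{33} = -0.3140.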